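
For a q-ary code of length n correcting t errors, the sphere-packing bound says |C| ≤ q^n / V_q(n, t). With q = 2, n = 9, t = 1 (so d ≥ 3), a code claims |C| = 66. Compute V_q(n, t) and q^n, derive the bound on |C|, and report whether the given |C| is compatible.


V_q(n, t) = 10, q^n = 512, Hamming bound = 51, |C| = 66 > bound (violated).

Step 1: Compute V_q(n, t) = Σ_{j=0}^1 C(n, j) (q−1)^j.
  j = 0: C(9,0)·(1)^0 = 1·1 = 1.
  j = 1: C(9,1)·(1)^1 = 9·1 = 9.
  V_q(n, t) = 1 + 9 = 10.
Step 2: q^n = 2^9 = 512.
Step 3: Hamming bound ⌊q^n / V_q(n,t)⌋ = ⌊512/10⌋ = 51.
Step 4: Compare |C| = 66 to 51: violated.
The claimed |C| lies above the Hamming bound, so no 2-ary code of length 9 with d ≥ 3 can have 66 codewords.


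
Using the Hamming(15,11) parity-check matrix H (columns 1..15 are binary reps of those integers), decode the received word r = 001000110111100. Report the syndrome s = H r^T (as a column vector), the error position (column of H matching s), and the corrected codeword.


s = (1, 1, 0, 0)^T, error position = 12, corrected codeword c = 001000110110100

Compute s = H r^T mod 2 one row at a time:
  s_1 = 1 + 0 + 1 + 1 + 1 + 1 + 0 + 0 = 5 ≡ 1 (mod 2).
  s_2 = 0 + 0 + 0 + 1 + 1 + 1 + 0 + 0 = 3 ≡ 1 (mod 2).
  s_3 = 0 + 1 + 0 + 1 + 1 + 1 + 0 + 0 = 4 ≡ 0 (mod 2).
  s_4 = 0 + 1 + 0 + 1 + 0 + 1 + 1 + 0 = 4 ≡ 0 (mod 2).
s = (1, 1, 0, 0)^T — this equals column 12 of H (binary 1100), so error is at position 12.
Correct: flip bit 12 of r = 001000110111100 to get c = 001000110110100.


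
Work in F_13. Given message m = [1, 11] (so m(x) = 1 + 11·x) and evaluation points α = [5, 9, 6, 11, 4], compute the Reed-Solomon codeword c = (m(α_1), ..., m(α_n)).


c = [4, 9, 2, 5, 6]

Message polynomial: m(x) = 1 + 11·x (mod 13).
For each evaluation point α_i, compute m(α_i) mod 13:
  α_1 = 5: Horner steps 11 → 4, so m(5) = 4.
  α_2 = 9: Horner steps 11 → 9, so m(9) = 9.
  α_3 = 6: Horner steps 11 → 2, so m(6) = 2.
  α_4 = 11: Horner steps 11 → 5, so m(11) = 5.
  α_5 = 4: Horner steps 11 → 6, so m(4) = 6.
Codeword c = [4, 9, 2, 5, 6] ∈ F_13^5.


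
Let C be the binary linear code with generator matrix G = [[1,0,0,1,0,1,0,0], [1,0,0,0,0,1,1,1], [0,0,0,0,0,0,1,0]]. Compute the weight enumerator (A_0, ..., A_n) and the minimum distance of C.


Weight distribution: A_0 = 1, A_1 = 1, A_2 = 1, A_3 = 3, A_4 = 2. Minimum distance d = 1.

Enumerate all 2^3 = 8 messages m ∈ F_2^3.
For each, compute codeword c = mG in F_2^8, then tally its weight.
  m = 000 → c = 00000000, weight = 0.
  m = 100 → c = 10010100, weight = 3.
  m = 010 → c = 10000111, weight = 4.
  m = 110 → c = 00010011, weight = 3.
  m = 001 → c = 00000010, weight = 1.
  m = 101 → c = 10010110, weight = 4.
  m = 011 → c = 10000101, weight = 3.
  m = 111 → c = 00010001, weight = 2.
Tally weights:
  weight 0: 1 codewords.
  weight 1: 1 codewords.
  weight 2: 1 codewords.
  weight 3: 3 codewords.
  weight 4: 2 codewords.
Minimum distance d = smallest w > 0 with A_w > 0 = 1.
Sanity: Σ A_w = 8 = 2^3 = 8 ✓.


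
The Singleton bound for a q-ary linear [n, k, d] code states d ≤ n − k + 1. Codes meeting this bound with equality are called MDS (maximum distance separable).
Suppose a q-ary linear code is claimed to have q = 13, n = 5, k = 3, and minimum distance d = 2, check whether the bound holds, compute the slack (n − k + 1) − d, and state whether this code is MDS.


Singleton RHS = n − k + 1 = 3, slack = 1, bound satisfied, not MDS.

Singleton bound: d ≤ n − k + 1.
Here n = 5, k = 3, so n − k + 1 = 3.
Given d = 2, check d ≤ 3: YES.
Slack = (n − k + 1) − d = 1.
The code is NOT MDS (slack = 1 > 0).
Description: the claimed parameters are [5, 3, 2]_13; such a code would be non-MDS.


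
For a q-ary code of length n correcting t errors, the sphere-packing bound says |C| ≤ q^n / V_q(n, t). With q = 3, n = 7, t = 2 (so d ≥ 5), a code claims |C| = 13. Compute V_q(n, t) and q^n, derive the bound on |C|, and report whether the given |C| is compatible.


V_q(n, t) = 99, q^n = 2187, Hamming bound = 22, |C| = 13 ≤ bound (satisfied).

Step 1: Compute V_q(n, t) = Σ_{j=0}^2 C(n, j) (q−1)^j.
  j = 0: C(7,0)·(2)^0 = 1·1 = 1.
  j = 1: C(7,1)·(2)^1 = 7·2 = 14.
  j = 2: C(7,2)·(2)^2 = 21·4 = 84.
  V_q(n, t) = 1 + 14 + 84 = 99.
Step 2: q^n = 3^7 = 2187.
Step 3: Hamming bound ⌊q^n / V_q(n,t)⌋ = ⌊2187/99⌋ = 22.
Step 4: Compare |C| = 13 to 22: satisfied.
The claimed |C| lies below the Hamming bound.


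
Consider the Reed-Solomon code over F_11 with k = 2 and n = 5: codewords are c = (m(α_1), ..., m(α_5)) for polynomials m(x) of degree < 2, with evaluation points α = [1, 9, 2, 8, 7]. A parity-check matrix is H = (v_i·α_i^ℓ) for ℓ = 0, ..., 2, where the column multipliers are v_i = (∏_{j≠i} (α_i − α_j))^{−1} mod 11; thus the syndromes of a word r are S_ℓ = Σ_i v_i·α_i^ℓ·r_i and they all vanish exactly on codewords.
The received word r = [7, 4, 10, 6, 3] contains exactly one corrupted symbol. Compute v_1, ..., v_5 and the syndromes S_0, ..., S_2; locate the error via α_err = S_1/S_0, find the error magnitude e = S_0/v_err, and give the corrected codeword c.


S = (3, 5, 1), error at position 2, error magnitude e = 6, c = [7, 9, 10, 6, 3].

Step 1: column multipliers v_i = (∏_{j≠i}(α_i − α_j))^{−1} mod 11.
  i = 1 (α = 1): (1−9)(1−2)(1−8)(1−7) = (−8)·(−1)·(−7)·(−6) = 336 ≡ 6, so v_1 = 6^{−1} = 2 (mod 11).
  i = 2 (α = 9): (9−1)(9−2)(9−8)(9−7) = 8·7·1·2 = 112 ≡ 2, so v_2 = 2^{−1} = 6 (mod 11).
  i = 3 (α = 2): (2−1)(2−9)(2−8)(2−7) = 1·(−7)·(−6)·(−5) = −210 ≡ 10, so v_3 = 10^{−1} = 10 (mod 11).
  i = 4 (α = 8): (8−1)(8−9)(8−2)(8−7) = 7·(−1)·6·1 = −42 ≡ 2, so v_4 = 2^{−1} = 6 (mod 11).
  i = 5 (α = 7): (7−1)(7−9)(7−2)(7−8) = 6·(−2)·5·(−1) = 60 ≡ 5, so v_5 = 5^{−1} = 9 (mod 11).
  v = [2, 6, 10, 6, 9].
Step 2: syndromes of r = [7, 4, 10, 6, 3] (all sums mod 11).
  S_0 = Σ v_i r_i = 2·7 + 6·4 + 10·10 + 6·6 + 9·3 = 201 ≡ 3.
  S_1 = Σ v_i α_i r_i = 2·1·7 + 6·9·4 + 10·2·10 + 6·8·6 + 9·7·3 = 907 ≡ 5.
  α_i^2 mod 11 = [1, 4, 4, 9, 5].
  S_2 = Σ v_i α_i^2 r_i = 2·1·7 + 6·4·4 + 10·4·10 + 6·9·6 + 9·5·3 = 969 ≡ 1.
  S = (3, 5, 1) ≠ 0, so r is not a codeword (an error is present).
Step 3: locate the error. For a single error e at position i, S_ℓ = v_i·e·α_i^ℓ, so α_err = S_1/S_0.
  S_0^{−1} = 3^{−1} = 4 (mod 11), so α_err = 5·4 = 20 ≡ 9 = α_2. Error position i = 2.
  Consistency check: S_2/S_1 = 1·9 = 9 ≡ 9 = α_err ✓ (single-error assumption holds).
Step 4: error magnitude e = S_0/v_2 = S_0·∏_{j≠2}(α_2 − α_j) = 3·2 = 6 ≡ 6 (mod 11).
Step 5: correct position 2: c_2 = r_2 − e = 4 − 6 ≡ 9 (mod 11). Hence c = [7, 9, 10, 6, 3].
  Check: interpolating c through the α_i gives m(x) = 4 + 3·x (degree < 2) with m(α_i) = c_i for every i, so c is indeed a codeword.


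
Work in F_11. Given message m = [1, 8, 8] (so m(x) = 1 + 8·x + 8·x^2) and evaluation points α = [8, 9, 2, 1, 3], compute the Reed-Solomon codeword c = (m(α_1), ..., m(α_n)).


c = [5, 6, 5, 6, 9]

Message polynomial: m(x) = 1 + 8·x + 8·x^2 (mod 11).
For each evaluation point α_i, compute m(α_i) mod 11:
  α_1 = 8: Horner steps 8 → 6 → 5, so m(8) = 5.
  α_2 = 9: Horner steps 8 → 3 → 6, so m(9) = 6.
  α_3 = 2: Horner steps 8 → 2 → 5, so m(2) = 5.
  α_4 = 1: Horner steps 8 → 5 → 6, so m(1) = 6.
  α_5 = 3: Horner steps 8 → 10 → 9, so m(3) = 9.
Codeword c = [5, 6, 5, 6, 9] ∈ F_11^5.


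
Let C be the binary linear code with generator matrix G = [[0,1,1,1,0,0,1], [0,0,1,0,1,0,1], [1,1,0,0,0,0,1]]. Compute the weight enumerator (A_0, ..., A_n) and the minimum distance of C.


Weight distribution: A_0 = 1, A_3 = 4, A_4 = 3. Minimum distance d = 3.

Enumerate all 2^3 = 8 messages m ∈ F_2^3.
For each, compute codeword c = mG in F_2^7, then tally its weight.
  m = 000 → c = 0000000, weight = 0.
  m = 100 → c = 0111001, weight = 4.
  m = 010 → c = 0010101, weight = 3.
  m = 110 → c = 0101100, weight = 3.
  m = 001 → c = 1100001, weight = 3.
  m = 101 → c = 1011000, weight = 3.
  m = 011 → c = 1110100, weight = 4.
  m = 111 → c = 1001101, weight = 4.
Tally weights:
  weight 0: 1 codewords.
  weight 3: 4 codewords.
  weight 4: 3 codewords.
Minimum distance d = smallest w > 0 with A_w > 0 = 3.
Sanity: Σ A_w = 8 = 2^3 = 8 ✓.


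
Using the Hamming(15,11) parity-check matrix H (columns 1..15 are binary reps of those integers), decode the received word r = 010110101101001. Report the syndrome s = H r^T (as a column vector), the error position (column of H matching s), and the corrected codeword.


s = (0, 1, 0, 0)^T, error position = 4, corrected codeword c = 010010101101001

Compute s = H r^T mod 2 one row at a time:
  s_1 = 0 + 1 + 1 + 0 + 1 + 0 + 0 + 1 = 4 ≡ 0 (mod 2).
  s_2 = 1 + 1 + 0 + 1 + 1 + 0 + 0 + 1 = 5 ≡ 1 (mod 2).
  s_3 = 1 + 0 + 0 + 1 + 1 + 0 + 0 + 1 = 4 ≡ 0 (mod 2).
  s_4 = 0 + 0 + 1 + 1 + 1 + 0 + 0 + 1 = 4 ≡ 0 (mod 2).
s = (0, 1, 0, 0)^T — this equals column 4 of H (binary 0100), so error is at position 4.
Correct: flip bit 4 of r = 010110101101001 to get c = 010010101101001.


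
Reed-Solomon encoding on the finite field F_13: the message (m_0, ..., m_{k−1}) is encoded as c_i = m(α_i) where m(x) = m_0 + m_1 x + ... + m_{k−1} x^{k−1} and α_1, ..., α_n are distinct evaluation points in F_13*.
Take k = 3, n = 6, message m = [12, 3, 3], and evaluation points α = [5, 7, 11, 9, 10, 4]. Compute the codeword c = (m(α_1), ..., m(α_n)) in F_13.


c = [11, 11, 5, 9, 4, 7]

Message polynomial: m(x) = 12 + 3·x + 3·x^2 (mod 13).
For each evaluation point α_i, compute m(α_i) mod 13:
  α_1 = 5: Horner steps 3 → 5 → 11, so m(5) = 11.
  α_2 = 7: Horner steps 3 → 11 → 11, so m(7) = 11.
  α_3 = 11: Horner steps 3 → 10 → 5, so m(11) = 5.
  α_4 = 9: Horner steps 3 → 4 → 9, so m(9) = 9.
  α_5 = 10: Horner steps 3 → 7 → 4, so m(10) = 4.
  α_6 = 4: Horner steps 3 → 2 → 7, so m(4) = 7.
Codeword c = [11, 11, 5, 9, 4, 7] ∈ F_13^6.


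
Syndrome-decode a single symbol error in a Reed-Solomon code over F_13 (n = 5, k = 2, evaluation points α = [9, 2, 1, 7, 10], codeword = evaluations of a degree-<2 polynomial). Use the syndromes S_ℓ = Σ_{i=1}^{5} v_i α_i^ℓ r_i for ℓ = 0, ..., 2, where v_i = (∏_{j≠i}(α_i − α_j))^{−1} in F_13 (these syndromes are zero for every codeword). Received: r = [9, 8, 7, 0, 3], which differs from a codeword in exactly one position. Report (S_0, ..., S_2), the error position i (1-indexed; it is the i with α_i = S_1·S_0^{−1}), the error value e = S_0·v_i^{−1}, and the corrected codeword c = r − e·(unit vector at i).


S = (4, 10, 12), error at position 1, error magnitude e = 7, c = [2, 8, 7, 0, 3].

Step 1: column multipliers v_i = (∏_{j≠i}(α_i − α_j))^{−1} mod 13.
  i = 1 (α = 9): (9−2)(9−1)(9−7)(9−10) = 7·8·2·(−1) = −112 ≡ 5, so v_1 = 5^{−1} = 8 (mod 13).
  i = 2 (α = 2): (2−9)(2−1)(2−7)(2−10) = (−7)·1·(−5)·(−8) = −280 ≡ 6, so v_2 = 6^{−1} = 11 (mod 13).
  i = 3 (α = 1): (1−9)(1−2)(1−7)(1−10) = (−8)·(−1)·(−6)·(−9) = 432 ≡ 3, so v_3 = 3^{−1} = 9 (mod 13).
  i = 4 (α = 7): (7−9)(7−2)(7−1)(7−10) = (−2)·5·6·(−3) = 180 ≡ 11, so v_4 = 11^{−1} = 6 (mod 13).
  i = 5 (α = 10): (10−9)(10−2)(10−1)(10−7) = 1·8·9·3 = 216 ≡ 8, so v_5 = 8^{−1} = 5 (mod 13).
  v = [8, 11, 9, 6, 5].
Step 2: syndromes of r = [9, 8, 7, 0, 3] (all sums mod 13).
  S_0 = Σ v_i r_i = 8·9 + 11·8 + 9·7 + 6·0 + 5·3 = 238 ≡ 4.
  S_1 = Σ v_i α_i r_i = 8·9·9 + 11·2·8 + 9·1·7 + 6·7·0 + 5·10·3 = 1037 ≡ 10.
  α_i^2 mod 13 = [3, 4, 1, 10, 9].
  S_2 = Σ v_i α_i^2 r_i = 8·3·9 + 11·4·8 + 9·1·7 + 6·10·0 + 5·9·3 = 766 ≡ 12.
  S = (4, 10, 12) ≠ 0, so r is not a codeword (an error is present).
Step 3: locate the error. For a single error e at position i, S_ℓ = v_i·e·α_i^ℓ, so α_err = S_1/S_0.
  S_0^{−1} = 4^{−1} = 10 (mod 13), so α_err = 10·10 = 100 ≡ 9 = α_1. Error position i = 1.
  Consistency check: S_2/S_1 = 12·4 = 48 ≡ 9 = α_err ✓ (single-error assumption holds).
Step 4: error magnitude e = S_0/v_1 = S_0·∏_{j≠1}(α_1 − α_j) = 4·5 = 20 ≡ 7 (mod 13).
Step 5: correct position 1: c_1 = r_1 − e = 9 − 7 ≡ 2 (mod 13). Hence c = [2, 8, 7, 0, 3].
  Check: interpolating c through the α_i gives m(x) = 6 + 1·x (degree < 2) with m(α_i) = c_i for every i, so c is indeed a codeword.


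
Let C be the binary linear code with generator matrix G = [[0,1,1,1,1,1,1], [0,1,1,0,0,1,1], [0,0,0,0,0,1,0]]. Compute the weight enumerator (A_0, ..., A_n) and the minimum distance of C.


Weight distribution: A_0 = 1, A_1 = 1, A_2 = 1, A_3 = 2, A_4 = 1, A_5 = 1, A_6 = 1. Minimum distance d = 1.

Enumerate all 2^3 = 8 messages m ∈ F_2^3.
For each, compute codeword c = mG in F_2^7, then tally its weight.
  m = 000 → c = 0000000, weight = 0.
  m = 100 → c = 0111111, weight = 6.
  m = 010 → c = 0110011, weight = 4.
  m = 110 → c = 0001100, weight = 2.
  m = 001 → c = 0000010, weight = 1.
  m = 101 → c = 0111101, weight = 5.
  m = 011 → c = 0110001, weight = 3.
  m = 111 → c = 0001110, weight = 3.
Tally weights:
  weight 0: 1 codewords.
  weight 1: 1 codewords.
  weight 2: 1 codewords.
  weight 3: 2 codewords.
  weight 4: 1 codewords.
  weight 5: 1 codewords.
  weight 6: 1 codewords.
Minimum distance d = smallest w > 0 with A_w > 0 = 1.
Sanity: Σ A_w = 8 = 2^3 = 8 ✓.


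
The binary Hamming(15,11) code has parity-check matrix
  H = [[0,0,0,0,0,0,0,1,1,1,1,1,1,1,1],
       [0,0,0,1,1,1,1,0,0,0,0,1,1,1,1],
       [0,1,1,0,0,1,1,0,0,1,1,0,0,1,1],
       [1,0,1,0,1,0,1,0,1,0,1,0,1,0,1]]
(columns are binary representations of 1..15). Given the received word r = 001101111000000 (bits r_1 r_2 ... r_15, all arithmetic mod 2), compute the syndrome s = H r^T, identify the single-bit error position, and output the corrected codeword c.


s = (0, 1, 1, 1)^T, error position = 7, corrected codeword c = 001101011000000

Compute s = H r^T mod 2 one row at a time:
  s_1 = 1 + 1 + 0 + 0 + 0 + 0 + 0 + 0 = 2 ≡ 0 (mod 2).
  s_2 = 1 + 0 + 1 + 1 + 0 + 0 + 0 + 0 = 3 ≡ 1 (mod 2).
  s_3 = 0 + 1 + 1 + 1 + 0 + 0 + 0 + 0 = 3 ≡ 1 (mod 2).
  s_4 = 0 + 1 + 0 + 1 + 1 + 0 + 0 + 0 = 3 ≡ 1 (mod 2).
s = (0, 1, 1, 1)^T — this equals column 7 of H (binary 0111), so error is at position 7.
Correct: flip bit 7 of r = 001101111000000 to get c = 001101011000000.


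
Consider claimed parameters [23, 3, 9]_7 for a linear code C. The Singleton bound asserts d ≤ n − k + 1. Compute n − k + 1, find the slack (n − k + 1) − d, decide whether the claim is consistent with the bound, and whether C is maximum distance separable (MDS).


Singleton RHS = n − k + 1 = 21, slack = 12, bound satisfied, not MDS.

Singleton bound: d ≤ n − k + 1.
Here n = 23, k = 3, so n − k + 1 = 21.
Given d = 9, check d ≤ 21: YES.
Slack = (n − k + 1) − d = 12.
The code is NOT MDS (slack = 12 > 0).
Description: the claimed parameters are [23, 3, 9]_7; such a code would be non-MDS.


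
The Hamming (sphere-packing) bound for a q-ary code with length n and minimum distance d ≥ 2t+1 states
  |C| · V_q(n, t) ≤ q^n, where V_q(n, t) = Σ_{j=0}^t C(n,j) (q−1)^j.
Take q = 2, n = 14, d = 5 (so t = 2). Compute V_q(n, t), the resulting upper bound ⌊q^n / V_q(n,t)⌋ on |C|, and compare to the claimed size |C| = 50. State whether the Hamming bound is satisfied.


V_q(n, t) = 106, q^n = 16384, Hamming bound = 154, |C| = 50 ≤ bound (satisfied).

Step 1: Compute V_q(n, t) = Σ_{j=0}^2 C(n, j) (q−1)^j.
  j = 0: C(14,0)·(1)^0 = 1·1 = 1.
  j = 1: C(14,1)·(1)^1 = 14·1 = 14.
  j = 2: C(14,2)·(1)^2 = 91·1 = 91.
  V_q(n, t) = 1 + 14 + 91 = 106.
Step 2: q^n = 2^14 = 16384.
Step 3: Hamming bound ⌊q^n / V_q(n,t)⌋ = ⌊16384/106⌋ = 154.
Step 4: Compare |C| = 50 to 154: satisfied.
The claimed |C| lies below the Hamming bound.


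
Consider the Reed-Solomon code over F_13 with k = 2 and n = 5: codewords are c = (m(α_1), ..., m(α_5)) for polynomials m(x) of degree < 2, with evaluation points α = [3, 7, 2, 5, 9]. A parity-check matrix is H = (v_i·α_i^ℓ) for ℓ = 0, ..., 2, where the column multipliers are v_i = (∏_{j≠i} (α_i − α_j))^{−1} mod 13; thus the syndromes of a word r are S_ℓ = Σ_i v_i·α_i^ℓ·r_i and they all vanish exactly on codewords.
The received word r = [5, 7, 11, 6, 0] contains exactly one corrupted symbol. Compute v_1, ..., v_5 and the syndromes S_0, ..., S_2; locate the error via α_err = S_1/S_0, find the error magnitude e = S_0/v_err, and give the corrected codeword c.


S = (4, 10, 12), error at position 5, error magnitude e = 5, c = [5, 7, 11, 6, 8].

Step 1: column multipliers v_i = (∏_{j≠i}(α_i − α_j))^{−1} mod 13.
  i = 1 (α = 3): (3−7)(3−2)(3−5)(3−9) = (−4)·1·(−2)·(−6) = −48 ≡ 4, so v_1 = 4^{−1} = 10 (mod 13).
  i = 2 (α = 7): (7−3)(7−2)(7−5)(7−9) = 4·5·2·(−2) = −80 ≡ 11, so v_2 = 11^{−1} = 6 (mod 13).
  i = 3 (α = 2): (2−3)(2−7)(2−5)(2−9) = (−1)·(−5)·(−3)·(−7) = 105 ≡ 1, so v_3 = 1^{−1} = 1 (mod 13).
  i = 4 (α = 5): (5−3)(5−7)(5−2)(5−9) = 2·(−2)·3·(−4) = 48 ≡ 9, so v_4 = 9^{−1} = 3 (mod 13).
  i = 5 (α = 9): (9−3)(9−7)(9−2)(9−5) = 6·2·7·4 = 336 ≡ 11, so v_5 = 11^{−1} = 6 (mod 13).
  v = [10, 6, 1, 3, 6].
Step 2: syndromes of r = [5, 7, 11, 6, 0] (all sums mod 13).
  S_0 = Σ v_i r_i = 10·5 + 6·7 + 1·11 + 3·6 + 6·0 = 121 ≡ 4.
  S_1 = Σ v_i α_i r_i = 10·3·5 + 6·7·7 + 1·2·11 + 3·5·6 + 6·9·0 = 556 ≡ 10.
  α_i^2 mod 13 = [9, 10, 4, 12, 3].
  S_2 = Σ v_i α_i^2 r_i = 10·9·5 + 6·10·7 + 1·4·11 + 3·12·6 + 6·3·0 = 1130 ≡ 12.
  S = (4, 10, 12) ≠ 0, so r is not a codeword (an error is present).
Step 3: locate the error. For a single error e at position i, S_ℓ = v_i·e·α_i^ℓ, so α_err = S_1/S_0.
  S_0^{−1} = 4^{−1} = 10 (mod 13), so α_err = 10·10 = 100 ≡ 9 = α_5. Error position i = 5.
  Consistency check: S_2/S_1 = 12·4 = 48 ≡ 9 = α_err ✓ (single-error assumption holds).
Step 4: error magnitude e = S_0/v_5 = S_0·∏_{j≠5}(α_5 − α_j) = 4·11 = 44 ≡ 5 (mod 13).
Step 5: correct position 5: c_5 = r_5 − e = 0 − 5 ≡ 8 (mod 13). Hence c = [5, 7, 11, 6, 8].
  Check: interpolating c through the α_i gives m(x) = 10 + 7·x (degree < 2) with m(α_i) = c_i for every i, so c is indeed a codeword.


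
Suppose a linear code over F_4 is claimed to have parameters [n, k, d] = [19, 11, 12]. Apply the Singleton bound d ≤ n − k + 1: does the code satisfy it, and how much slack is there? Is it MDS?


Singleton RHS = n − k + 1 = 9, slack = -3, bound violated (no such code; not MDS).

Singleton bound: d ≤ n − k + 1.
Here n = 19, k = 11, so n − k + 1 = 9.
Given d = 12, check d ≤ 9: NO.
Slack = (n − k + 1) − d = -3.
The slack is negative: d = 12 exceeds n − k + 1 = 9 by 3, so the Singleton bound is violated and no linear [19, 11, 12]_4 code can exist. In particular it is not MDS (MDS requires d = n − k + 1 exactly).
Description: the claimed parameters are [19, 11, 12]_4; such a code would be impossible (violates the Singleton bound).


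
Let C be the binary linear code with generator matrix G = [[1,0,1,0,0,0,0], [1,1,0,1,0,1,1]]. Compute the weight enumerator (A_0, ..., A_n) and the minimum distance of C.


Weight distribution: A_0 = 1, A_2 = 1, A_5 = 2. Minimum distance d = 2.

Enumerate all 2^2 = 4 messages m ∈ F_2^2.
For each, compute codeword c = mG in F_2^7, then tally its weight.
  m = 00 → c = 0000000, weight = 0.
  m = 10 → c = 1010000, weight = 2.
  m = 01 → c = 1101011, weight = 5.
  m = 11 → c = 0111011, weight = 5.
Tally weights:
  weight 0: 1 codewords.
  weight 2: 1 codewords.
  weight 5: 2 codewords.
Minimum distance d = smallest w > 0 with A_w > 0 = 2.
Sanity: Σ A_w = 4 = 2^2 = 4 ✓.


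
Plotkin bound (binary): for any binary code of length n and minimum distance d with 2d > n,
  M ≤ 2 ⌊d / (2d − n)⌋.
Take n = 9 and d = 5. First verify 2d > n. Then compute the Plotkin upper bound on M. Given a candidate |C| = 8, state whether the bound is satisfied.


Plotkin bound M ≤ 10; given |C| = 8 ≤ bound (satisfied).

Check applicability: 2d = 10, n = 9.
2d − n = 1 > 0, so Plotkin applies.
Compute d/(2d−n) = 5/1 ≈ 5.0000.
⌊d/(2d−n)⌋ = 5.
Plotkin bound: M ≤ 2·5 = 10.
Given |C| = 8, check: satisfied.
This |C| is below the Plotkin bound.


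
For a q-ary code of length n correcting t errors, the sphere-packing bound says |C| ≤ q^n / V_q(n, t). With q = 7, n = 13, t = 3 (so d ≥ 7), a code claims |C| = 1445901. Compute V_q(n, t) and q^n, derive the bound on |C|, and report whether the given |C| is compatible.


V_q(n, t) = 64663, q^n = 96889010407, Hamming bound = 1498368, |C| = 1445901 ≤ bound (satisfied).

Step 1: Compute V_q(n, t) = Σ_{j=0}^3 C(n, j) (q−1)^j.
  j = 0: C(13,0)·(6)^0 = 1·1 = 1.
  j = 1: C(13,1)·(6)^1 = 13·6 = 78.
  j = 2: C(13,2)·(6)^2 = 78·36 = 2808.
  j = 3: C(13,3)·(6)^3 = 286·216 = 61776.
  V_q(n, t) = 1 + 78 + 2808 + 61776 = 64663.
Step 2: q^n = 7^13 = 96889010407.
Step 3: Hamming bound ⌊q^n / V_q(n,t)⌋ = ⌊96889010407/64663⌋ = 1498368.
Step 4: Compare |C| = 1445901 to 1498368: satisfied.
The claimed |C| lies below the Hamming bound.


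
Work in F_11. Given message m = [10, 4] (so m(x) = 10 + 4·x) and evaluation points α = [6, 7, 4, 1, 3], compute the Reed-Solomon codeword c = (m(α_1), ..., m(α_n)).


c = [1, 5, 4, 3, 0]

Message polynomial: m(x) = 10 + 4·x (mod 11).
For each evaluation point α_i, compute m(α_i) mod 11:
  α_1 = 6: Horner steps 4 → 1, so m(6) = 1.
  α_2 = 7: Horner steps 4 → 5, so m(7) = 5.
  α_3 = 4: Horner steps 4 → 4, so m(4) = 4.
  α_4 = 1: Horner steps 4 → 3, so m(1) = 3.
  α_5 = 3: Horner steps 4 → 0, so m(3) = 0.
Codeword c = [1, 5, 4, 3, 0] ∈ F_11^5.


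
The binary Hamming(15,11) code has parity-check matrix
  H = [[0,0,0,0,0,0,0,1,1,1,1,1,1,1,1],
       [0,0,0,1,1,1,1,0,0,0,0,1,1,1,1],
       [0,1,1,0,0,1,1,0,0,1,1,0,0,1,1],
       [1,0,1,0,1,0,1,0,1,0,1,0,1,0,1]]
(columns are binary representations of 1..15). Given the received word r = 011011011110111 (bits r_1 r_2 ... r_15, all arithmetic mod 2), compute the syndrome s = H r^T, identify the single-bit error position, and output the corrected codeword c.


s = (1, 1, 1, 0)^T, error position = 14, corrected codeword c = 011011011110101

Compute s = H r^T mod 2 one row at a time:
  s_1 = 1 + 1 + 1 + 1 + 0 + 1 + 1 + 1 = 7 ≡ 1 (mod 2).
  s_2 = 0 + 1 + 1 + 0 + 0 + 1 + 1 + 1 = 5 ≡ 1 (mod 2).
  s_3 = 1 + 1 + 1 + 0 + 1 + 1 + 1 + 1 = 7 ≡ 1 (mod 2).
  s_4 = 0 + 1 + 1 + 0 + 1 + 1 + 1 + 1 = 6 ≡ 0 (mod 2).
s = (1, 1, 1, 0)^T — this equals column 14 of H (binary 1110), so error is at position 14.
Correct: flip bit 14 of r = 011011011110111 to get c = 011011011110101.


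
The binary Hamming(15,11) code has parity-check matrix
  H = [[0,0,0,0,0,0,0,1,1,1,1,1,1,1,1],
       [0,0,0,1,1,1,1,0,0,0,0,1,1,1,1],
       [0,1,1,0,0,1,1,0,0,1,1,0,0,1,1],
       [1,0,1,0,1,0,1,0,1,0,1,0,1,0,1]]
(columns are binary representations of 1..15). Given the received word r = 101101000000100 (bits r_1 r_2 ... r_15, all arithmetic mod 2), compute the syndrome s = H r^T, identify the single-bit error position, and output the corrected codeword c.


s = (1, 1, 0, 1)^T, error position = 13, corrected codeword c = 101101000000000

Compute s = H r^T mod 2 one row at a time:
  s_1 = 0 + 0 + 0 + 0 + 0 + 1 + 0 + 0 = 1 ≡ 1 (mod 2).
  s_2 = 1 + 0 + 1 + 0 + 0 + 1 + 0 + 0 = 3 ≡ 1 (mod 2).
  s_3 = 0 + 1 + 1 + 0 + 0 + 0 + 0 + 0 = 2 ≡ 0 (mod 2).
  s_4 = 1 + 1 + 0 + 0 + 0 + 0 + 1 + 0 = 3 ≡ 1 (mod 2).
s = (1, 1, 0, 1)^T — this equals column 13 of H (binary 1101), so error is at position 13.
Correct: flip bit 13 of r = 101101000000100 to get c = 101101000000000.


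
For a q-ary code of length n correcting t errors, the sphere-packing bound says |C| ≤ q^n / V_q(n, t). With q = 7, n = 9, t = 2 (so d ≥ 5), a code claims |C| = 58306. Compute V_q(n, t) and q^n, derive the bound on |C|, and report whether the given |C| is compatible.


V_q(n, t) = 1351, q^n = 40353607, Hamming bound = 29869, |C| = 58306 > bound (violated).

Step 1: Compute V_q(n, t) = Σ_{j=0}^2 C(n, j) (q−1)^j.
  j = 0: C(9,0)·(6)^0 = 1·1 = 1.
  j = 1: C(9,1)·(6)^1 = 9·6 = 54.
  j = 2: C(9,2)·(6)^2 = 36·36 = 1296.
  V_q(n, t) = 1 + 54 + 1296 = 1351.
Step 2: q^n = 7^9 = 40353607.
Step 3: Hamming bound ⌊q^n / V_q(n,t)⌋ = ⌊40353607/1351⌋ = 29869.
Step 4: Compare |C| = 58306 to 29869: violated.
The claimed |C| lies above the Hamming bound, so no 7-ary code of length 9 with d ≥ 5 can have 58306 codewords.


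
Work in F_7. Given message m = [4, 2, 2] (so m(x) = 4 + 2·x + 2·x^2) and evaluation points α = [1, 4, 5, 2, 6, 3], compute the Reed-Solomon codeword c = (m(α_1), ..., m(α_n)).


c = [1, 2, 1, 2, 4, 0]

Message polynomial: m(x) = 4 + 2·x + 2·x^2 (mod 7).
For each evaluation point α_i, compute m(α_i) mod 7:
  α_1 = 1: Horner steps 2 → 4 → 1, so m(1) = 1.
  α_2 = 4: Horner steps 2 → 3 → 2, so m(4) = 2.
  α_3 = 5: Horner steps 2 → 5 → 1, so m(5) = 1.
  α_4 = 2: Horner steps 2 → 6 → 2, so m(2) = 2.
  α_5 = 6: Horner steps 2 → 0 → 4, so m(6) = 4.
  α_6 = 3: Horner steps 2 → 1 → 0, so m(3) = 0.
Codeword c = [1, 2, 1, 2, 4, 0] ∈ F_7^6.


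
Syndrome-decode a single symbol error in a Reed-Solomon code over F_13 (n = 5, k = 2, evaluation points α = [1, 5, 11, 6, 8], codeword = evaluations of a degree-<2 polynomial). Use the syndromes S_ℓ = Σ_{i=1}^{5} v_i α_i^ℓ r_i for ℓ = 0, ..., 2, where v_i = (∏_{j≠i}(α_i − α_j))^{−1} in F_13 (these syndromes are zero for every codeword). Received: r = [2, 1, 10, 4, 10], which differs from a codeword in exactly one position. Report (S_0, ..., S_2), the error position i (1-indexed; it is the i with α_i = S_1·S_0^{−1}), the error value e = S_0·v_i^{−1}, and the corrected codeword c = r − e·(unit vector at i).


S = (10, 6, 1), error at position 3, error magnitude e = 4, c = [2, 1, 6, 4, 10].

Step 1: column multipliers v_i = (∏_{j≠i}(α_i − α_j))^{−1} mod 13.
  i = 1 (α = 1): (1−5)(1−11)(1−6)(1−8) = (−4)·(−10)·(−5)·(−7) = 1400 ≡ 9, so v_1 = 9^{−1} = 3 (mod 13).
  i = 2 (α = 5): (5−1)(5−11)(5−6)(5−8) = 4·(−6)·(−1)·(−3) = −72 ≡ 6, so v_2 = 6^{−1} = 11 (mod 13).
  i = 3 (α = 11): (11−1)(11−5)(11−6)(11−8) = 10·6·5·3 = 900 ≡ 3, so v_3 = 3^{−1} = 9 (mod 13).
  i = 4 (α = 6): (6−1)(6−5)(6−11)(6−8) = 5·1·(−5)·(−2) = 50 ≡ 11, so v_4 = 11^{−1} = 6 (mod 13).
  i = 5 (α = 8): (8−1)(8−5)(8−11)(8−6) = 7·3·(−3)·2 = −126 ≡ 4, so v_5 = 4^{−1} = 10 (mod 13).
  v = [3, 11, 9, 6, 10].
Step 2: syndromes of r = [2, 1, 10, 4, 10] (all sums mod 13).
  S_0 = Σ v_i r_i = 3·2 + 11·1 + 9·10 + 6·4 + 10·10 = 231 ≡ 10.
  S_1 = Σ v_i α_i r_i = 3·1·2 + 11·5·1 + 9·11·10 + 6·6·4 + 10·8·10 = 1995 ≡ 6.
  α_i^2 mod 13 = [1, 12, 4, 10, 12].
  S_2 = Σ v_i α_i^2 r_i = 3·1·2 + 11·12·1 + 9·4·10 + 6·10·4 + 10·12·10 = 1938 ≡ 1.
  S = (10, 6, 1) ≠ 0, so r is not a codeword (an error is present).
Step 3: locate the error. For a single error e at position i, S_ℓ = v_i·e·α_i^ℓ, so α_err = S_1/S_0.
  S_0^{−1} = 10^{−1} = 4 (mod 13), so α_err = 6·4 = 24 ≡ 11 = α_3. Error position i = 3.
  Consistency check: S_2/S_1 = 1·11 = 11 ≡ 11 = α_err ✓ (single-error assumption holds).
Step 4: error magnitude e = S_0/v_3 = S_0·∏_{j≠3}(α_3 − α_j) = 10·3 = 30 ≡ 4 (mod 13).
Step 5: correct position 3: c_3 = r_3 − e = 10 − 4 ≡ 6 (mod 13). Hence c = [2, 1, 6, 4, 10].
  Check: interpolating c through the α_i gives m(x) = 12 + 3·x (degree < 2) with m(α_i) = c_i for every i, so c is indeed a codeword.


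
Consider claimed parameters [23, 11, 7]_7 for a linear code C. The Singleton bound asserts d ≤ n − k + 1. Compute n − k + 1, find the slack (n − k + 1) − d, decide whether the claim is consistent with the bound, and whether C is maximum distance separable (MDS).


Singleton RHS = n − k + 1 = 13, slack = 6, bound satisfied, not MDS.

Singleton bound: d ≤ n − k + 1.
Here n = 23, k = 11, so n − k + 1 = 13.
Given d = 7, check d ≤ 13: YES.
Slack = (n − k + 1) − d = 6.
The code is NOT MDS (slack = 6 > 0).
Description: the claimed parameters are [23, 11, 7]_7; such a code would be non-MDS.


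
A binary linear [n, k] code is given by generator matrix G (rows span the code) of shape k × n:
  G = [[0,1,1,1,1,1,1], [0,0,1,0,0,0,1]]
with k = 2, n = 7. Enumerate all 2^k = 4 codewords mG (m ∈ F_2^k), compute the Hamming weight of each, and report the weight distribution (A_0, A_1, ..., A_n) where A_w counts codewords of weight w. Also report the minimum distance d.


Weight distribution: A_0 = 1, A_2 = 1, A_4 = 1, A_6 = 1. Minimum distance d = 2.

Enumerate all 2^2 = 4 messages m ∈ F_2^2.
For each, compute codeword c = mG in F_2^7, then tally its weight.
  m = 00 → c = 0000000, weight = 0.
  m = 10 → c = 0111111, weight = 6.
  m = 01 → c = 0010001, weight = 2.
  m = 11 → c = 0101110, weight = 4.
Tally weights:
  weight 0: 1 codewords.
  weight 2: 1 codewords.
  weight 4: 1 codewords.
  weight 6: 1 codewords.
Minimum distance d = smallest w > 0 with A_w > 0 = 2.
Sanity: Σ A_w = 4 = 2^2 = 4 ✓.


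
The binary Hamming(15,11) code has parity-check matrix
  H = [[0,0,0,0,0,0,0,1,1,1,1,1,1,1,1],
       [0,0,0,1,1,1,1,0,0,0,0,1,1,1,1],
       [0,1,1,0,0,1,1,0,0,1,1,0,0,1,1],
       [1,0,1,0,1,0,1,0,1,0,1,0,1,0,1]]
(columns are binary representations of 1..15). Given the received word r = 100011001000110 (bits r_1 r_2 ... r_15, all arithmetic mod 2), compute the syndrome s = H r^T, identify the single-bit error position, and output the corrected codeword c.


s = (1, 0, 0, 0)^T, error position = 8, corrected codeword c = 100011011000110

Compute s = H r^T mod 2 one row at a time:
  s_1 = 0 + 1 + 0 + 0 + 0 + 1 + 1 + 0 = 3 ≡ 1 (mod 2).
  s_2 = 0 + 1 + 1 + 0 + 0 + 1 + 1 + 0 = 4 ≡ 0 (mod 2).
  s_3 = 0 + 0 + 1 + 0 + 0 + 0 + 1 + 0 = 2 ≡ 0 (mod 2).
  s_4 = 1 + 0 + 1 + 0 + 1 + 0 + 1 + 0 = 4 ≡ 0 (mod 2).
s = (1, 0, 0, 0)^T — this equals column 8 of H (binary 1000), so error is at position 8.
Correct: flip bit 8 of r = 100011001000110 to get c = 100011011000110.


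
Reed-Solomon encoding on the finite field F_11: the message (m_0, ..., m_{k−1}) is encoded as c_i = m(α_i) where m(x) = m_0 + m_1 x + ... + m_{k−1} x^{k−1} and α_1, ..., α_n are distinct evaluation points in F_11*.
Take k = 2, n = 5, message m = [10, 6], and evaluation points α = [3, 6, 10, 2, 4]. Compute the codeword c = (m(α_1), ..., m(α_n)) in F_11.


c = [6, 2, 4, 0, 1]

Message polynomial: m(x) = 10 + 6·x (mod 11).
For each evaluation point α_i, compute m(α_i) mod 11:
  α_1 = 3: Horner steps 6 → 6, so m(3) = 6.
  α_2 = 6: Horner steps 6 → 2, so m(6) = 2.
  α_3 = 10: Horner steps 6 → 4, so m(10) = 4.
  α_4 = 2: Horner steps 6 → 0, so m(2) = 0.
  α_5 = 4: Horner steps 6 → 1, so m(4) = 1.
Codeword c = [6, 2, 4, 0, 1] ∈ F_11^5.


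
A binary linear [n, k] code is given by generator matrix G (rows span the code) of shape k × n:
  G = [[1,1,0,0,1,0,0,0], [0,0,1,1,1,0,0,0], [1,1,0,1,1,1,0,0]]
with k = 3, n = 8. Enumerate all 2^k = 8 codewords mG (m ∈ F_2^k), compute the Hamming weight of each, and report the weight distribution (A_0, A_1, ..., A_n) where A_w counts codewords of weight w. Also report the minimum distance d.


Weight distribution: A_0 = 1, A_2 = 1, A_3 = 3, A_4 = 2, A_5 = 1. Minimum distance d = 2.

Enumerate all 2^3 = 8 messages m ∈ F_2^3.
For each, compute codeword c = mG in F_2^8, then tally its weight.
  m = 000 → c = 00000000, weight = 0.
  m = 100 → c = 11001000, weight = 3.
  m = 010 → c = 00111000, weight = 3.
  m = 110 → c = 11110000, weight = 4.
  m = 001 → c = 11011100, weight = 5.
  m = 101 → c = 00010100, weight = 2.
  m = 011 → c = 11100100, weight = 4.
  m = 111 → c = 00101100, weight = 3.
Tally weights:
  weight 0: 1 codewords.
  weight 2: 1 codewords.
  weight 3: 3 codewords.
  weight 4: 2 codewords.
  weight 5: 1 codewords.
Minimum distance d = smallest w > 0 with A_w > 0 = 2.
Sanity: Σ A_w = 8 = 2^3 = 8 ✓.


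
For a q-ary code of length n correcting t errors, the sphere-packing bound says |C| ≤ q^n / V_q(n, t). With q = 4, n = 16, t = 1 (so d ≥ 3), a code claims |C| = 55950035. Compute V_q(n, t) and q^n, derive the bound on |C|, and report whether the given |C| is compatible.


V_q(n, t) = 49, q^n = 4294967296, Hamming bound = 87652393, |C| = 55950035 ≤ bound (satisfied).

Step 1: Compute V_q(n, t) = Σ_{j=0}^1 C(n, j) (q−1)^j.
  j = 0: C(16,0)·(3)^0 = 1·1 = 1.
  j = 1: C(16,1)·(3)^1 = 16·3 = 48.
  V_q(n, t) = 1 + 48 = 49.
Step 2: q^n = 4^16 = 4294967296.
Step 3: Hamming bound ⌊q^n / V_q(n,t)⌋ = ⌊4294967296/49⌋ = 87652393.
Step 4: Compare |C| = 55950035 to 87652393: satisfied.
The claimed |C| lies below the Hamming bound.


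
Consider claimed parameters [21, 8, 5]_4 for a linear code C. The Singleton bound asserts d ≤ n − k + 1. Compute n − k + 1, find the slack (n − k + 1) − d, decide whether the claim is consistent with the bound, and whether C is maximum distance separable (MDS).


Singleton RHS = n − k + 1 = 14, slack = 9, bound satisfied, not MDS.

Singleton bound: d ≤ n − k + 1.
Here n = 21, k = 8, so n − k + 1 = 14.
Given d = 5, check d ≤ 14: YES.
Slack = (n − k + 1) − d = 9.
The code is NOT MDS (slack = 9 > 0).
Description: the claimed parameters are [21, 8, 5]_4; such a code would be non-MDS.


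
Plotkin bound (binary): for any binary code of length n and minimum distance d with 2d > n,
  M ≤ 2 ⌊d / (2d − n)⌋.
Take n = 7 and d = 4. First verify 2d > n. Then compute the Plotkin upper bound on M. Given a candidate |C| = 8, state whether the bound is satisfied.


Plotkin bound M ≤ 8; given |C| = 8 ≤ bound (satisfied).

Check applicability: 2d = 8, n = 7.
2d − n = 1 > 0, so Plotkin applies.
Compute d/(2d−n) = 4/1 ≈ 4.0000.
⌊d/(2d−n)⌋ = 4.
Plotkin bound: M ≤ 2·4 = 8.
Given |C| = 8, check: satisfied.
This |C| is at the Plotkin bound.


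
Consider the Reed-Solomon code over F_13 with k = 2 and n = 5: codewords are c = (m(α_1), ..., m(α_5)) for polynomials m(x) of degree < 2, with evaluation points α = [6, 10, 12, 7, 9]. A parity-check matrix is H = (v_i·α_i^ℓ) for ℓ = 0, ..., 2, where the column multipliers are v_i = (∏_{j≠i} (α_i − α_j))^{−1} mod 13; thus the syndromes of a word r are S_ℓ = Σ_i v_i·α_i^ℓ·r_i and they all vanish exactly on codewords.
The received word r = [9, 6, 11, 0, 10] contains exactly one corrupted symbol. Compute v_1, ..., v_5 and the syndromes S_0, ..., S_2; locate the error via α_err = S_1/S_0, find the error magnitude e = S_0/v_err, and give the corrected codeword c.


S = (11, 12, 6), error at position 4, error magnitude e = 8, c = [9, 6, 11, 5, 10].

Step 1: column multipliers v_i = (∏_{j≠i}(α_i − α_j))^{−1} mod 13.
  i = 1 (α = 6): (6−10)(6−12)(6−7)(6−9) = (−4)·(−6)·(−1)·(−3) = 72 ≡ 7, so v_1 = 7^{−1} = 2 (mod 13).
  i = 2 (α = 10): (10−6)(10−12)(10−7)(10−9) = 4·(−2)·3·1 = −24 ≡ 2, so v_2 = 2^{−1} = 7 (mod 13).
  i = 3 (α = 12): (12−6)(12−10)(12−7)(12−9) = 6·2·5·3 = 180 ≡ 11, so v_3 = 11^{−1} = 6 (mod 13).
  i = 4 (α = 7): (7−6)(7−10)(7−12)(7−9) = 1·(−3)·(−5)·(−2) = −30 ≡ 9, so v_4 = 9^{−1} = 3 (mod 13).
  i = 5 (α = 9): (9−6)(9−10)(9−12)(9−7) = 3·(−1)·(−3)·2 = 18 ≡ 5, so v_5 = 5^{−1} = 8 (mod 13).
  v = [2, 7, 6, 3, 8].
Step 2: syndromes of r = [9, 6, 11, 0, 10] (all sums mod 13).
  S_0 = Σ v_i r_i = 2·9 + 7·6 + 6·11 + 3·0 + 8·10 = 206 ≡ 11.
  S_1 = Σ v_i α_i r_i = 2·6·9 + 7·10·6 + 6·12·11 + 3·7·0 + 8·9·10 = 2040 ≡ 12.
  α_i^2 mod 13 = [10, 9, 1, 10, 3].
  S_2 = Σ v_i α_i^2 r_i = 2·10·9 + 7·9·6 + 6·1·11 + 3·10·0 + 8·3·10 = 864 ≡ 6.
  S = (11, 12, 6) ≠ 0, so r is not a codeword (an error is present).
Step 3: locate the error. For a single error e at position i, S_ℓ = v_i·e·α_i^ℓ, so α_err = S_1/S_0.
  S_0^{−1} = 11^{−1} = 6 (mod 13), so α_err = 12·6 = 72 ≡ 7 = α_4. Error position i = 4.
  Consistency check: S_2/S_1 = 6·12 = 72 ≡ 7 = α_err ✓ (single-error assumption holds).
Step 4: error magnitude e = S_0/v_4 = S_0·∏_{j≠4}(α_4 − α_j) = 11·9 = 99 ≡ 8 (mod 13).
Step 5: correct position 4: c_4 = r_4 − e = 0 − 8 ≡ 5 (mod 13). Hence c = [9, 6, 11, 5, 10].
  Check: interpolating c through the α_i gives m(x) = 7 + 9·x (degree < 2) with m(α_i) = c_i for every i, so c is indeed a codeword.


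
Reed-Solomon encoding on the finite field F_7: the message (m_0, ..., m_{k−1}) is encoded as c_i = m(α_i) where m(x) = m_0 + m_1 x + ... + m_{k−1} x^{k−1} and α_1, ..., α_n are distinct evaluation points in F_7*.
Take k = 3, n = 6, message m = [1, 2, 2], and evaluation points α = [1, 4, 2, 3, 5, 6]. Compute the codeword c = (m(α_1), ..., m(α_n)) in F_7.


c = [5, 6, 6, 4, 5, 1]

Message polynomial: m(x) = 1 + 2·x + 2·x^2 (mod 7).
For each evaluation point α_i, compute m(α_i) mod 7:
  α_1 = 1: Horner steps 2 → 4 → 5, so m(1) = 5.
  α_2 = 4: Horner steps 2 → 3 → 6, so m(4) = 6.
  α_3 = 2: Horner steps 2 → 6 → 6, so m(2) = 6.
  α_4 = 3: Horner steps 2 → 1 → 4, so m(3) = 4.
  α_5 = 5: Horner steps 2 → 5 → 5, so m(5) = 5.
  α_6 = 6: Horner steps 2 → 0 → 1, so m(6) = 1.
Codeword c = [5, 6, 6, 4, 5, 1] ∈ F_7^6.


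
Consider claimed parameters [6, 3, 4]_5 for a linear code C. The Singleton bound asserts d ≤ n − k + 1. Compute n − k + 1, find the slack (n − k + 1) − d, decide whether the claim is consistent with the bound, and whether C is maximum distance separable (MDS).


Singleton RHS = n − k + 1 = 4, slack = 0, bound satisfied, MDS.

Singleton bound: d ≤ n − k + 1.
Here n = 6, k = 3, so n − k + 1 = 4.
Given d = 4, check d ≤ 4: YES.
Slack = (n − k + 1) − d = 0.
The code is MDS (slack = 0).
Description: the claimed parameters are [6, 3, 4]_5; such a code would be MDS (meets Singleton bound).


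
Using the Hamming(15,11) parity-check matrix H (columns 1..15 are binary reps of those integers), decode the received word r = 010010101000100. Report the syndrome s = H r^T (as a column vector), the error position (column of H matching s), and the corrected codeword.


s = (0, 1, 0, 0)^T, error position = 4, corrected codeword c = 010110101000100

Compute s = H r^T mod 2 one row at a time:
  s_1 = 0 + 1 + 0 + 0 + 0 + 1 + 0 + 0 = 2 ≡ 0 (mod 2).
  s_2 = 0 + 1 + 0 + 1 + 0 + 1 + 0 + 0 = 3 ≡ 1 (mod 2).
  s_3 = 1 + 0 + 0 + 1 + 0 + 0 + 0 + 0 = 2 ≡ 0 (mod 2).
  s_4 = 0 + 0 + 1 + 1 + 1 + 0 + 1 + 0 = 4 ≡ 0 (mod 2).
s = (0, 1, 0, 0)^T — this equals column 4 of H (binary 0100), so error is at position 4.
Correct: flip bit 4 of r = 010010101000100 to get c = 010110101000100.


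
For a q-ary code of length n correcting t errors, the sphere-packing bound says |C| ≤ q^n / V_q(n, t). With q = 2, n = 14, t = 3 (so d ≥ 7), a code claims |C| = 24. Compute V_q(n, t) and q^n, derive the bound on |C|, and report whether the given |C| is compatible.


V_q(n, t) = 470, q^n = 16384, Hamming bound = 34, |C| = 24 ≤ bound (satisfied).

Step 1: Compute V_q(n, t) = Σ_{j=0}^3 C(n, j) (q−1)^j.
  j = 0: C(14,0)·(1)^0 = 1·1 = 1.
  j = 1: C(14,1)·(1)^1 = 14·1 = 14.
  j = 2: C(14,2)·(1)^2 = 91·1 = 91.
  j = 3: C(14,3)·(1)^3 = 364·1 = 364.
  V_q(n, t) = 1 + 14 + 91 + 364 = 470.
Step 2: q^n = 2^14 = 16384.
Step 3: Hamming bound ⌊q^n / V_q(n,t)⌋ = ⌊16384/470⌋ = 34.
Step 4: Compare |C| = 24 to 34: satisfied.
The claimed |C| lies below the Hamming bound.


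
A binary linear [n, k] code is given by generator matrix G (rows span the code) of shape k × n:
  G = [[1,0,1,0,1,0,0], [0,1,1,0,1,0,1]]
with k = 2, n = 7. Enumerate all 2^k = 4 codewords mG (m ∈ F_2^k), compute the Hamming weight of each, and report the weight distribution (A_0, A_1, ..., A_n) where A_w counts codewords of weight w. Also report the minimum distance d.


Weight distribution: A_0 = 1, A_3 = 2, A_4 = 1. Minimum distance d = 3.

Enumerate all 2^2 = 4 messages m ∈ F_2^2.
For each, compute codeword c = mG in F_2^7, then tally its weight.
  m = 00 → c = 0000000, weight = 0.
  m = 10 → c = 1010100, weight = 3.
  m = 01 → c = 0110101, weight = 4.
  m = 11 → c = 1100001, weight = 3.
Tally weights:
  weight 0: 1 codewords.
  weight 3: 2 codewords.
  weight 4: 1 codewords.
Minimum distance d = smallest w > 0 with A_w > 0 = 3.
Sanity: Σ A_w = 4 = 2^2 = 4 ✓.
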